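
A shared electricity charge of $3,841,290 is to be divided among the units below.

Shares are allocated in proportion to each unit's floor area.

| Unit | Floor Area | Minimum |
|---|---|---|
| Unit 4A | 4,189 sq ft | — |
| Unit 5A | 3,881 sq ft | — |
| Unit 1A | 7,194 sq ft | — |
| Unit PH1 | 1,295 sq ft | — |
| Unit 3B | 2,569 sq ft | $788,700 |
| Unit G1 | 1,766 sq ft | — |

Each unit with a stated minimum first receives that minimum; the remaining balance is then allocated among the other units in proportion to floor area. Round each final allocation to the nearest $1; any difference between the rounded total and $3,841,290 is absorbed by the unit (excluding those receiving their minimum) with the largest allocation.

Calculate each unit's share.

Unit 4A: $697,806; Unit 5A: $646,499; Unit 1A: $1,198,382; Unit PH1: $215,722; Unit 3B: $788,700; Unit G1: $294,181

Minimums first: Unit 3B $788,700. Balance $3,052,590.
Balance split over remaining floor area 18,325: Unit 4A 697,806.25 → $697,806; Unit 5A 646,499.42 → $646,499; Unit 1A 1,198,381.03 → $1,198,381; Unit PH1 215,721.91 → $215,722; Unit G1 294,181.39 → $294,181.
Rounding difference +$1 applied to Unit 1A → $1,198,382.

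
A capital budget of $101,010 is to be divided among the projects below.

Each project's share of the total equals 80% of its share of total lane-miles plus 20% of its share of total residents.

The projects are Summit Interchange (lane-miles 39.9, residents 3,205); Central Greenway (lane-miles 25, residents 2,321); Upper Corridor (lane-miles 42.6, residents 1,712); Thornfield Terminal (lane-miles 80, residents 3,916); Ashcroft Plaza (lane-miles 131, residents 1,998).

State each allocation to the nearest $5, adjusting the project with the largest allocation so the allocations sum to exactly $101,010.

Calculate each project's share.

Lane-miles total 318.5; residents total 13,152.
Composite weights (80% lane-miles + 20% residents): Summit Interchange 0.1490; Central Greenway 0.0981; Upper Corridor 0.1330; Thornfield Terminal 0.2605; Ashcroft Plaza 0.3594.
Proportional shares: Summit Interchange 15,046.21; Central Greenway 9,908.01; Upper Corridor 13,437.93; Thornfield Terminal 26,312.28; Ashcroft Plaza 36,305.58.
At nearest $5: Summit Interchange $15,045; Central Greenway $9,910; Upper Corridor $13,440; Thornfield Terminal $26,310; Ashcroft Plaza $36,305. Sum = $101,010.
Sum already equals the total — no adjustment.

Summit Interchange: $15,045 · Central Greenway: $9,910 · Upper Corridor: $13,440 · Thornfield Terminal: $26,310 · Ashcroft Plaza: $36,305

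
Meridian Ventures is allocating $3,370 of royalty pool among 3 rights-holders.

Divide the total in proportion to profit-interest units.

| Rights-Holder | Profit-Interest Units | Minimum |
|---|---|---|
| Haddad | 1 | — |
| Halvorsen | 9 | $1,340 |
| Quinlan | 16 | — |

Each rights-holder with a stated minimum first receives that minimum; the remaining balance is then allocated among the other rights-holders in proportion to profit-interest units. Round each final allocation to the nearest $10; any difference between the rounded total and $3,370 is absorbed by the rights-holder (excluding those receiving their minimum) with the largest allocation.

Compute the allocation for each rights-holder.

Fund the minimums — Halvorsen $1,340. Balance $2,030.
Balance split over remaining profit-interest units 17: Haddad 119.41 → $120; Quinlan 1,910.59 → $1,910.

Haddad: $120 · Halvorsen: $1,340 · Quinlan: $1,910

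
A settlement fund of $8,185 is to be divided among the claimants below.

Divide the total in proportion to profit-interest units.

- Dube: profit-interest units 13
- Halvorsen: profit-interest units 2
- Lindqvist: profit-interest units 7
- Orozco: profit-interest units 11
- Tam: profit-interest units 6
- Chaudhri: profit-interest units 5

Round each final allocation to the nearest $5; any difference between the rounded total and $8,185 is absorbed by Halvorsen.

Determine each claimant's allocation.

Dube: $2,420; Halvorsen: $375; Lindqvist: $1,300; Orozco: $2,045; Tam: $1,115; Chaudhri: $930

Profit-interest units total: 44.
Pro-rata amounts: Dube 13/44 × $8,185 = 2,418.30; Halvorsen 2/44 × $8,185 = 372.05; Lindqvist 7/44 × $8,185 = 1,302.16; Orozco 11/44 × $8,185 = 2,046.25; Tam 6/44 × $8,185 = 1,116.14; Chaudhri 5/44 × $8,185 = 930.11.
At nearest $5: Dube $2,420; Halvorsen $370; Lindqvist $1,300; Orozco $2,045; Tam $1,115; Chaudhri $930. Sum = $8,180.
Difference $8,185 − $8,180 = +$5 applied to Halvorsen: Halvorsen becomes $375.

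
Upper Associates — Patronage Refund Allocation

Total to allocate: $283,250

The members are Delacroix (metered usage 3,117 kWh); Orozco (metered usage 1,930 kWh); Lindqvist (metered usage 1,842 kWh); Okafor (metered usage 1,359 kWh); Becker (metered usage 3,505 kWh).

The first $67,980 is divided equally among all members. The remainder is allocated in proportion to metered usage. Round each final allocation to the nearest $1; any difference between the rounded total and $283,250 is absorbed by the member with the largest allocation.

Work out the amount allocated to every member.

Delacroix: $70,688 | Orozco: $48,946 | Lindqvist: $47,334 | Okafor: $38,488 | Becker: $77,794

First tranche $67,980 split equally: $13,596 each.
Remainder $215,270 by metered usage (total 11,753): Delacroix 57,091.52 → $57,092; Orozco 35,350.22 → $35,350; Lindqvist 33,738.39 → $33,738; Okafor 24,891.68 → $24,892; Becker 64,198.19 → $64,198.
Totals: Delacroix $13,596 + $57,092 = $70,688; Orozco $13,596 + $35,350 = $48,946; Lindqvist $13,596 + $33,738 = $47,334; Okafor $13,596 + $24,892 = $38,488; Becker $13,596 + $64,198 = $77,794.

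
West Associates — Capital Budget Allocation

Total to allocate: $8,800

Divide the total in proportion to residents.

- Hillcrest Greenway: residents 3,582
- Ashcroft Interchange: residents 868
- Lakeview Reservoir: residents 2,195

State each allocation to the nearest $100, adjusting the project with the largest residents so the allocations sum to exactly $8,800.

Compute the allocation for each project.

Hillcrest Greenway: $4,800 · Ashcroft Interchange: $1,100 · Lakeview Reservoir: $2,900

Total residents = 6,645.
Proportional shares: Hillcrest Greenway 3,582/6,645 × $8,800 = 4,743.66; Ashcroft Interchange 868/6,645 × $8,800 = 1,149.50; Lakeview Reservoir 2,195/6,645 × $8,800 = 2,906.85.
After rounding ($100): Hillcrest Greenway $4,700; Ashcroft Interchange $1,100; Lakeview Reservoir $2,900. Sum = $8,700.
Difference $8,800 − $8,700 = +$100 applied to largest residents (Hillcrest Greenway): Hillcrest Greenway becomes $4,800.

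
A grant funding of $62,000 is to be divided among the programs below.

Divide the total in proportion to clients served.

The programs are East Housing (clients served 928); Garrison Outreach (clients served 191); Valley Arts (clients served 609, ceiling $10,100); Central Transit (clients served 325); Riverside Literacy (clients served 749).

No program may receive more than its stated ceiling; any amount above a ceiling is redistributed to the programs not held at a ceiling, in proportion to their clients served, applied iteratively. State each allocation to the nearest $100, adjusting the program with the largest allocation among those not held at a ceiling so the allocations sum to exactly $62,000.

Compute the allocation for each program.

East Housing: $22,000; Garrison Outreach: $4,500; Valley Arts: $10,100; Central Transit: $7,700; Riverside Literacy: $17,700

Clients served total: 2,802.
Pro-rata shares before constraints: East Housing 20,533.90; Garrison Outreach 4,226.27; Valley Arts 13,475.37; Central Transit 7,191.29; Riverside Literacy 16,573.16.
Held at cap: Valley Arts ($10,100); balance $51,900 reallocated over remaining clients served 2,193.
Remaining shares: East Housing 21,962.24 → $22,000; Garrison Outreach 4,520.25 → $4,500; Central Transit 7,691.52 → $7,700; Riverside Literacy 17,725.99 → $17,700.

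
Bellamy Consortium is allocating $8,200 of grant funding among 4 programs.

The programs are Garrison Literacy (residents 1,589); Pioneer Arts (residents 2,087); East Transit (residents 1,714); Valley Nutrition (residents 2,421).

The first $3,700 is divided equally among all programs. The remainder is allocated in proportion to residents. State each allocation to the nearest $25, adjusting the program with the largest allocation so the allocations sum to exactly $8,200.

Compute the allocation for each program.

Garrison Literacy: $1,850 | Pioneer Arts: $2,125 | East Transit: $1,900 | Valley Nutrition: $2,325

Equal tier: $3,700 ÷ 4 = $925 apiece.
Remainder $4,500 by residents (total 7,811): Garrison Literacy 915.44 → $925; Pioneer Arts 1,202.34 → $1,200; East Transit 987.45 → $975; Valley Nutrition 1,394.76 → $1,400.
Totals: Garrison Literacy $925 + $925 = $1,850; Pioneer Arts $925 + $1,200 = $2,125; East Transit $925 + $975 = $1,900; Valley Nutrition $925 + $1,400 = $2,325.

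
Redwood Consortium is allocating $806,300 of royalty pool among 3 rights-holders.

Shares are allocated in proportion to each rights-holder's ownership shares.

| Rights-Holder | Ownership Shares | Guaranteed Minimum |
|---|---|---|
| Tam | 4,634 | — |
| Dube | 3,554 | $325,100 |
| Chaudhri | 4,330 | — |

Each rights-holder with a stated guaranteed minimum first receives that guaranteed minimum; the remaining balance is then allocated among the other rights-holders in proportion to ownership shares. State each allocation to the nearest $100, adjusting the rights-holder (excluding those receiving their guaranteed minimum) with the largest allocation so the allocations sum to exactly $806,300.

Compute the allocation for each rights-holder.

Tam: $248,800 · Dube: $325,100 · Chaudhri: $232,400

Minimums first: Dube $325,100. Balance $481,200.
Balance split over remaining ownership shares 8,964: Tam 248,759.57 → $248,800; Chaudhri 232,440.43 → $232,400.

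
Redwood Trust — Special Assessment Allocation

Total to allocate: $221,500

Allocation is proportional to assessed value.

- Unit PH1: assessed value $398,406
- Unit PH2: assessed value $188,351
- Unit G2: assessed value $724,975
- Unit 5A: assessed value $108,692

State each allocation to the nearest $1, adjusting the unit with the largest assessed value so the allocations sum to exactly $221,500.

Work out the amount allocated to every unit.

Assessed value total: 398,406 + 188,351 + 724,975 + 108,692 = 1,420,424.
Unrounded shares: Unit PH1 62,127.17; Unit PH2 29,371.33; Unit G2 113,052.13; Unit 5A 16,949.36.
After rounding ($1): Unit PH1 $62,127; Unit PH2 $29,371; Unit G2 $113,052; Unit 5A $16,949. Sum = $221,499.
Difference $221,500 − $221,499 = +$1 applied to largest assessed value (Unit G2): Unit G2 becomes $113,053.

Unit PH1: $62,127 | Unit PH2: $29,371 | Unit G2: $113,053 | Unit 5A: $16,949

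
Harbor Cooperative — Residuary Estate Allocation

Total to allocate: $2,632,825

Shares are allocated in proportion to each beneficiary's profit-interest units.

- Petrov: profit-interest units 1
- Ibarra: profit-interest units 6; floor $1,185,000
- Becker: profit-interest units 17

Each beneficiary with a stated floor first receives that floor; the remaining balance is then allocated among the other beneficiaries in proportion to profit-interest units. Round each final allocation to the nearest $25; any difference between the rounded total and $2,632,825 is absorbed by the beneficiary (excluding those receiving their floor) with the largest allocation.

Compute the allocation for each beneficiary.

Petrov: $80,425; Ibarra: $1,185,000; Becker: $1,367,400

Fund the minimums — Ibarra $1,185,000. Balance $1,447,825.
Balance split over remaining profit-interest units 18: Petrov 80,434.72 → $80,425; Becker 1,367,390.28 → $1,367,400.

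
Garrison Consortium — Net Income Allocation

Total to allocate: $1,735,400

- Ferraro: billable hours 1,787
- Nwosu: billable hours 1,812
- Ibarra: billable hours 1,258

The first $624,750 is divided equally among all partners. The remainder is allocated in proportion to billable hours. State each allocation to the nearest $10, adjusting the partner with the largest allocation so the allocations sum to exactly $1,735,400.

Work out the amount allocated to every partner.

$624,750 shared equally gives $208,250 per partner.
Remainder $1,110,650 by billable hours (total 4,857): Ferraro 408,633.22 → $408,630; Nwosu 414,349.97 → $414,350; Ibarra 287,666.81 → $287,670.
Totals: Ferraro $208,250 + $408,630 = $616,880; Nwosu $208,250 + $414,350 = $622,600; Ibarra $208,250 + $287,670 = $495,920.

Ferraro: $616,880; Nwosu: $622,600; Ibarra: $495,920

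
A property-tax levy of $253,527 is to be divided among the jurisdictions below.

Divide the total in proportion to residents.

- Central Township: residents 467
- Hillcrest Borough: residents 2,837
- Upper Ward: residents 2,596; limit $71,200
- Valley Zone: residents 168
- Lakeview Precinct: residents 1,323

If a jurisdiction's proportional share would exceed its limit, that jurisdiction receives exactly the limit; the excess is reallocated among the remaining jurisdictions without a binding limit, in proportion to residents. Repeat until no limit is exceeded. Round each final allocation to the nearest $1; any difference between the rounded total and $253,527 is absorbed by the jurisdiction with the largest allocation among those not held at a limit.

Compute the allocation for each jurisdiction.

Sum of residents: 7,391.
Pro-rata shares before constraints: Central Township 16,019.09; Hillcrest Borough 97,315.13; Upper Ward 89,048.31; Valley Zone 5,762.76; Lakeview Precinct 45,381.71.
Capped: Upper Ward ($71,200); balance $182,327 reallocated over remaining residents 4,795.
Remaining shares: Central Township 17,757.39 → $17,757; Hillcrest Borough 107,875.22 → $107,875; Valley Zone 6,388.10 → $6,388; Lakeview Precinct 50,306.28 → $50,306.
Rounding difference +$1 applied to Hillcrest Borough → $107,876.

Central Township: $17,757; Hillcrest Borough: $107,876; Upper Ward: $71,200; Valley Zone: $6,388; Lakeview Precinct: $50,306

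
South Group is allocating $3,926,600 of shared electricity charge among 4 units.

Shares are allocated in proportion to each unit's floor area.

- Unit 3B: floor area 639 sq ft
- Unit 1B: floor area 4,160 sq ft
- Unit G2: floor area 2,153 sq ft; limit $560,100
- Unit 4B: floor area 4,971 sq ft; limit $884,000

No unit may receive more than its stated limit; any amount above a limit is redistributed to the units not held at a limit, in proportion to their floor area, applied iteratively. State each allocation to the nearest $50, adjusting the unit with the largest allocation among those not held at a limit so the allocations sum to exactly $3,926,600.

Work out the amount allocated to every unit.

Unit 3B: $330,550 | Unit 1B: $2,151,950 | Unit G2: $560,100 | Unit 4B: $884,000

Floor area total: 11,923.
Proportional shares (ignoring caps): Unit 3B 210,441.78; Unit 1B 1,370,012.25; Unit G2 709,047.20; Unit 4B 1,637,098.77.
Capped: Unit G2 ($560,100), Unit 4B ($884,000); balance $2,482,500 reallocated over remaining floor area 4,799.
Redistributed shares: Unit 3B 330,551.68 → $330,550; Unit 1B 2,151,948.32 → $2,151,950.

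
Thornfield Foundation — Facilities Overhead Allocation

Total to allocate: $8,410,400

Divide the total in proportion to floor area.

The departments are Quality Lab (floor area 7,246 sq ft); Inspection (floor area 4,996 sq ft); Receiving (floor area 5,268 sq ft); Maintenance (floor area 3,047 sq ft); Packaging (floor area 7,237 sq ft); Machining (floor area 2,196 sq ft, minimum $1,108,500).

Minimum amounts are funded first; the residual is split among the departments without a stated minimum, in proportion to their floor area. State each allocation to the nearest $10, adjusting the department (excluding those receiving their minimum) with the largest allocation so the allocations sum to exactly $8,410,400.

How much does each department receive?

Quality Lab: $1,903,640 · Inspection: $1,312,520 · Receiving: $1,383,980 · Maintenance: $800,490 · Packaging: $1,901,270 · Machining: $1,108,500

Minimums first: Machining $1,108,500. Balance $7,301,900.
Balance split over remaining floor area 27,794: Quality Lab 1,903,632.70 → $1,903,630; Inspection 1,312,524.01 → $1,312,520; Receiving 1,383,982.49 → $1,383,980; Maintenance 800,492.53 → $800,490; Packaging 1,901,268.27 → $1,901,270.
Rounding difference +$10 applied to Quality Lab → $1,903,640.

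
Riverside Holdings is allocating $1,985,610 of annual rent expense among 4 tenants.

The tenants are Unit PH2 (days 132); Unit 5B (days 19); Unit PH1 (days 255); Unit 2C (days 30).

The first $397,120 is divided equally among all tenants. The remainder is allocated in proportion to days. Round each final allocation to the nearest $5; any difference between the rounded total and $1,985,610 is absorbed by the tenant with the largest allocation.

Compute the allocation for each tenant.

Equal tier: $397,120 ÷ 4 = $99,280 apiece.
Remainder $1,588,490 by days (total 436): Unit PH2 480,918.99 → $480,920; Unit 5B 69,223.19 → $69,225; Unit PH1 929,048.05 → $929,050; Unit 2C 109,299.77 → $109,300.
Rounding difference −$5 on remainder applied to Unit PH1.
Totals: Unit PH2 $99,280 + $480,920 = $580,200; Unit 5B $99,280 + $69,225 = $168,505; Unit PH1 $99,280 + $929,045 = $1,028,325; Unit 2C $99,280 + $109,300 = $208,580.

Unit PH2: $580,200; Unit 5B: $168,505; Unit PH1: $1,028,325; Unit 2C: $208,580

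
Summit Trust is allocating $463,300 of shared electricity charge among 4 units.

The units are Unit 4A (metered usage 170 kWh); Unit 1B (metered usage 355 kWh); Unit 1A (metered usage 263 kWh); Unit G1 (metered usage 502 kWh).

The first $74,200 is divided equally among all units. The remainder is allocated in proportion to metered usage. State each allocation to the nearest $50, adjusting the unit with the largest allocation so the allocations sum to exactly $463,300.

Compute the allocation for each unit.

Unit 4A: $69,850 · Unit 1B: $125,650 · Unit 1A: $97,900 · Unit G1: $169,900

First tranche $74,200 split equally: $18,550 each.
Remainder $389,100 by metered usage (total 1,290): Unit 4A 51,276.74 → $51,300; Unit 1B 107,077.91 → $107,100; Unit 1A 79,328.14 → $79,350; Unit G1 151,417.21 → $151,400.
Rounding difference −$50 on remainder applied to Unit G1.
Totals: Unit 4A $18,550 + $51,300 = $69,850; Unit 1B $18,550 + $107,100 = $125,650; Unit 1A $18,550 + $79,350 = $97,900; Unit G1 $18,550 + $151,350 = $169,900.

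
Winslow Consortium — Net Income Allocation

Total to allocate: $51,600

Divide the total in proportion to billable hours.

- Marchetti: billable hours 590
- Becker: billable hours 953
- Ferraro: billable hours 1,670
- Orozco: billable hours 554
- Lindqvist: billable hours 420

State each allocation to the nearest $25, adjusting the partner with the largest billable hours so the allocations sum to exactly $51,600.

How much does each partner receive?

Sum of billable hours: 590 + 953 + 1,670 + 554 + 420 = 4,187.
Proportional shares: Marchetti 7,271.08; Becker 11,744.64; Ferraro 20,580.85; Orozco 6,827.42; Lindqvist 5,176.02.
At nearest $25: Marchetti $7,275; Becker $11,750; Ferraro $20,575; Orozco $6,825; Lindqvist $5,175. Sum = $51,600.
Rounded total matches; no reconciliation needed.

Marchetti: $7,275 | Becker: $11,750 | Ferraro: $20,575 | Orozco: $6,825 | Lindqvist: $5,175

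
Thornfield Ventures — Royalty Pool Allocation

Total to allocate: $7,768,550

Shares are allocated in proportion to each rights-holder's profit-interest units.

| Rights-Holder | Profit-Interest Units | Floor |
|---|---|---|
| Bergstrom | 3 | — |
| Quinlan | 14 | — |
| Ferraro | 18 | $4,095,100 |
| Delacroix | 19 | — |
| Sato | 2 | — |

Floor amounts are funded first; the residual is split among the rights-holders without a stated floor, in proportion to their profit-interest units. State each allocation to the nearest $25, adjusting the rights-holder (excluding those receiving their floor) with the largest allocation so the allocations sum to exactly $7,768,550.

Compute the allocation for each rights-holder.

Guaranteed amounts: Ferraro $4,095,100. Residual $3,673,450.
Residual split over remaining profit-interest units 38: Bergstrom 290,009.21 → $290,000; Quinlan 1,353,376.32 → $1,353,375; Delacroix 1,836,725.00 → $1,836,725; Sato 193,339.47 → $193,350.

Bergstrom: $290,000 | Quinlan: $1,353,375 | Ferraro: $4,095,100 | Delacroix: $1,836,725 | Sato: $193,350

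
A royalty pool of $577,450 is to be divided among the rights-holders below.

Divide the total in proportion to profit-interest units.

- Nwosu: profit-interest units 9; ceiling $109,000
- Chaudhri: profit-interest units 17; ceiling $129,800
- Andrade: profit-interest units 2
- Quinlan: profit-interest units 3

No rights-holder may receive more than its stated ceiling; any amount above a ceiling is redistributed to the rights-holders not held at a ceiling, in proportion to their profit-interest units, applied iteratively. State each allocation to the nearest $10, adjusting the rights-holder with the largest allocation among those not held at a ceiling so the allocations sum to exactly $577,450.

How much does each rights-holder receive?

Sum of profit-interest units: 31.
Proportional shares (ignoring caps): Nwosu 167,646.77; Chaudhri 316,666.13; Andrade 37,254.84; Quinlan 55,882.26.
Cap binds for Nwosu ($109,000), Chaudhri ($129,800); residual $338,650 reallocated over remaining profit-interest units 5.
Redistributed shares: Andrade 135,460.00 → $135,460; Quinlan 203,190.00 → $203,190.

Nwosu: $109,000 · Chaudhri: $129,800 · Andrade: $135,460 · Quinlan: $203,190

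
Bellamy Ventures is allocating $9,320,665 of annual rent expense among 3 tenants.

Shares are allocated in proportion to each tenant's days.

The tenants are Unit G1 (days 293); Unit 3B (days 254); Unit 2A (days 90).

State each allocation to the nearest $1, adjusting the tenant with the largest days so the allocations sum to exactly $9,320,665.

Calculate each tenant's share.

Unit G1: $4,287,214 · Unit 3B: $3,716,560 · Unit 2A: $1,316,891

Total days = 293 + 254 + 90 = 637.
Proportional shares: Unit G1 4,287,213.26; Unit 3B 3,716,560.30; Unit 2A 1,316,891.44.
After rounding ($1): Unit G1 $4,287,213; Unit 3B $3,716,560; Unit 2A $1,316,891. Sum = $9,320,664.
Difference $9,320,665 − $9,320,664 = +$1 applied to largest days (Unit G1): Unit G1 becomes $4,287,214.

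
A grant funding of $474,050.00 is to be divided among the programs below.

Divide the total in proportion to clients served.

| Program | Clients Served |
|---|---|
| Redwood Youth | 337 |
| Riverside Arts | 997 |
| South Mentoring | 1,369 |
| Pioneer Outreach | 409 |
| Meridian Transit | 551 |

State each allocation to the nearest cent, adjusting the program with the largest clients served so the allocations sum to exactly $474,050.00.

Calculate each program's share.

Total clients served = 337 + 997 + 1,369 + 409 + 551 = 3,663.
Unrounded shares: Redwood Youth 43,613.1177; Riverside Arts 129,027.5321; South Mentoring 177,170.2020; Pioneer Outreach 52,931.0538; Meridian Transit 71,308.0945.
Rounded to nearest cent: Redwood Youth $43,613.12; Riverside Arts $129,027.53; South Mentoring $177,170.20; Pioneer Outreach $52,931.05; Meridian Transit $71,308.09. Sum = $474,049.99.
Difference $474,050.00 − $474,049.99 = +$0.01 applied to largest clients served (South Mentoring): South Mentoring becomes $177,170.21.

Redwood Youth: $43,613.12 · Riverside Arts: $129,027.53 · South Mentoring: $177,170.21 · Pioneer Outreach: $52,931.05 · Meridian Transit: $71,308.09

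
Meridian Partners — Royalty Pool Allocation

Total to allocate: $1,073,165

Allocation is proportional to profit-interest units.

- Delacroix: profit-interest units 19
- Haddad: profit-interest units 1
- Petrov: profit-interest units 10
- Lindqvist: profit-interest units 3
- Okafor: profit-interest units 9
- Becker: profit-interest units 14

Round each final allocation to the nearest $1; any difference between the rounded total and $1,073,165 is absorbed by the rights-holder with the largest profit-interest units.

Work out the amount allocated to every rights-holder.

Total profit-interest units = 56.
Raw shares: Delacroix 19/56 × $1,073,165 = 364,109.55; Haddad 1/56 × $1,073,165 = 19,163.66; Petrov 10/56 × $1,073,165 = 191,636.61; Lindqvist 3/56 × $1,073,165 = 57,490.98; Okafor 9/56 × $1,073,165 = 172,472.95; Becker 14/56 × $1,073,165 = 268,291.25.
At nearest $1: Delacroix $364,110; Haddad $19,164; Petrov $191,637; Lindqvist $57,491; Okafor $172,473; Becker $268,291. Sum = $1,073,166.
Difference $1,073,165 − $1,073,166 = −$1 applied to largest profit-interest units (Delacroix): Delacroix becomes $364,109.

Delacroix: $364,109 · Haddad: $19,164 · Petrov: $191,637 · Lindqvist: $57,491 · Okafor: $172,473 · Becker: $268,291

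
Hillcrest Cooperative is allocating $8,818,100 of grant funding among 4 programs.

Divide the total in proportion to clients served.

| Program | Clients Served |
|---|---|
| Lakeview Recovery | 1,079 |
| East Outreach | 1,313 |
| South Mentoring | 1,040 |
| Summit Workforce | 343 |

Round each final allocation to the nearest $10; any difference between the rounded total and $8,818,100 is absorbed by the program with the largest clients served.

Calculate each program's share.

Total clients served = 1,079 + 1,313 + 1,040 + 343 = 3,775.
Pro-rata amounts: Lakeview Recovery 2,520,458.25; East Outreach 3,067,063.66; South Mentoring 2,429,357.35; Summit Workforce 801,220.74.
Rounded to nearest $10: Lakeview Recovery $2,520,460; East Outreach $3,067,060; South Mentoring $2,429,360; Summit Workforce $801,220. Sum = $8,818,100.
Sum already equals the total — no adjustment.

Lakeview Recovery: $2,520,460; East Outreach: $3,067,060; South Mentoring: $2,429,360; Summit Workforce: $801,220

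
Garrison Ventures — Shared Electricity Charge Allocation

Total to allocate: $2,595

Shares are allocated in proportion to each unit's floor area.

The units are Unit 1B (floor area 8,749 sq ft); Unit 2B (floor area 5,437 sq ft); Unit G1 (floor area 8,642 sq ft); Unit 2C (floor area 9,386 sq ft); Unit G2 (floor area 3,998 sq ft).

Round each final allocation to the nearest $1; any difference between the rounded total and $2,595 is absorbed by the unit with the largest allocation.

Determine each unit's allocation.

Unit 1B: $627; Unit 2B: $390; Unit G1: $619; Unit 2C: $672; Unit G2: $287

Floor area total: 36,212.
Raw shares: Unit 1B 8,749/36,212 × $2,595 = 626.96; Unit 2B 5,437/36,212 × $2,595 = 389.62; Unit G1 8,642/36,212 × $2,595 = 619.30; Unit 2C 9,386/36,212 × $2,595 = 672.61; Unit G2 3,998/36,212 × $2,595 = 286.502.
Rounded to nearest $1: Unit 1B $627; Unit 2B $390; Unit G1 $619; Unit 2C $673; Unit G2 $287. Sum = $2,596.
Difference $2,595 − $2,596 = −$1 applied to largest allocation (Unit 2C): Unit 2C becomes $672.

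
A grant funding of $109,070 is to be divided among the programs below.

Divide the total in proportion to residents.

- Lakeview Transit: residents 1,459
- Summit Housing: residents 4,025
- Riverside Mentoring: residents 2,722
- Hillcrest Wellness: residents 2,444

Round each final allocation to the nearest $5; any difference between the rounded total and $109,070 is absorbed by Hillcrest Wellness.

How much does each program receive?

Lakeview Transit: $14,940; Summit Housing: $41,220; Riverside Mentoring: $27,875; Hillcrest Wellness: $25,035

Residents total: 10,650.
Pro-rata amounts: Lakeview Transit 1,459/10,650 × $109,070 = 14,942.08; Summit Housing 4,025/10,650 × $109,070 = 41,221.29; Riverside Mentoring 2,722/10,650 × $109,070 = 27,876.86; Hillcrest Wellness 2,444/10,650 × $109,070 = 25,029.77.
At nearest $5: Lakeview Transit $14,940; Summit Housing $41,220; Riverside Mentoring $27,875; Hillcrest Wellness $25,030. Sum = $109,065.
Difference $109,070 − $109,065 = +$5 applied to Hillcrest Wellness: Hillcrest Wellness becomes $25,035.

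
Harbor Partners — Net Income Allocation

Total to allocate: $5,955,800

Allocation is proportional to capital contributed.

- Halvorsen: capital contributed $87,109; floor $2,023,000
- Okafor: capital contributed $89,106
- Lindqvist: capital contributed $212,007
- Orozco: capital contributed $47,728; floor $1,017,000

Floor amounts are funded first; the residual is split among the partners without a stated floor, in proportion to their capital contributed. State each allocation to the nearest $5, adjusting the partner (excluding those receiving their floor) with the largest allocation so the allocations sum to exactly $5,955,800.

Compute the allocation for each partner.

Halvorsen: $2,023,000 · Okafor: $862,850 · Lindqvist: $2,052,950 · Orozco: $1,017,000

Minimums first: Halvorsen $2,023,000; Orozco $1,017,000. Remaining pool $2,915,800.
Remaining pool split over remaining capital contributed 301,113: Okafor 862,849.74 → $862,850; Lindqvist 2,052,950.26 → $2,052,950.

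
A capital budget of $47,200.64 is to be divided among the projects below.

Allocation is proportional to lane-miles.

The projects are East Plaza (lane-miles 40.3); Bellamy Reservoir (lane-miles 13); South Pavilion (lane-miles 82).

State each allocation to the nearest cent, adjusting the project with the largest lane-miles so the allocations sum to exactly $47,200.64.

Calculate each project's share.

East Plaza: $14,059.02; Bellamy Reservoir: $4,535.17; South Pavilion: $28,606.45

Lane-miles total: 40.3 + 13 + 82 = 135.3.
Proportional shares: East Plaza 14,059.0229; Bellamy Reservoir 4,535.1687; South Pavilion 28,606.4485.
At nearest cent: East Plaza $14,059.02; Bellamy Reservoir $4,535.17; South Pavilion $28,606.45. Sum = $47,200.64.
Sum already equals the total — no adjustment.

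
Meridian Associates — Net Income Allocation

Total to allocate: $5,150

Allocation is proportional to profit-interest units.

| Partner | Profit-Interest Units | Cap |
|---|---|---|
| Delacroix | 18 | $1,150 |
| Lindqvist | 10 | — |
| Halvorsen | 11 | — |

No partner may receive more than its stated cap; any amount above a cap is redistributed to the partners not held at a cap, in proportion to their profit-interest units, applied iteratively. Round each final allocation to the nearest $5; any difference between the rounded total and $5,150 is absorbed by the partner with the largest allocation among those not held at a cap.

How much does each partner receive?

Sum of profit-interest units: 39.
Unconstrained shares: Delacroix 2,376.92; Lindqvist 1,320.51; Halvorsen 1,452.56.
Capped: Delacroix ($1,150); remaining pool $4,000 reallocated over remaining profit-interest units 21.
Remaining shares: Lindqvist 1,904.76 → $1,905; Halvorsen 2,095.24 → $2,095.

Delacroix: $1,150 | Lindqvist: $1,905 | Halvorsen: $2,095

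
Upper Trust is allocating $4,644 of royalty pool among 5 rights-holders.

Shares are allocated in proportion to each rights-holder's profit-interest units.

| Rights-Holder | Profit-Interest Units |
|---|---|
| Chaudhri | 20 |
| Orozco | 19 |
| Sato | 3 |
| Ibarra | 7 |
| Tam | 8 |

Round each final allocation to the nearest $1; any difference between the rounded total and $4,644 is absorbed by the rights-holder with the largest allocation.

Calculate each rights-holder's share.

Chaudhri: $1,630 | Orozco: $1,548 | Sato: $244 | Ibarra: $570 | Tam: $652

Profit-interest units total: 57.
Pro-rata amounts: Chaudhri 20/57 × $4,644 = 1,629.47; Orozco 19/57 × $4,644 = 1,548.00; Sato 3/57 × $4,644 = 244.42; Ibarra 7/57 × $4,644 = 570.32; Tam 8/57 × $4,644 = 651.79.
At nearest $1: Chaudhri $1,629; Orozco $1,548; Sato $244; Ibarra $570; Tam $652. Sum = $4,643.
Difference $4,644 − $4,643 = +$1 applied to largest allocation (Chaudhri): Chaudhri becomes $1,630.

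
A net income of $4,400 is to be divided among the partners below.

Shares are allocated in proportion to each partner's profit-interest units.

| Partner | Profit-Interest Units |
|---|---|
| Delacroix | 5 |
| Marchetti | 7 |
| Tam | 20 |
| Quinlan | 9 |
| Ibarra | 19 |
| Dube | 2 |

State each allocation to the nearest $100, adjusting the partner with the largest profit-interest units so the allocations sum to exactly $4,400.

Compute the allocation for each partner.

Delacroix: $400 | Marchetti: $500 | Tam: $1,500 | Quinlan: $600 | Ibarra: $1,300 | Dube: $100

Combined profit-interest units = 62.
Pro-rata amounts: Delacroix 5/62 × $4,400 = 354.84; Marchetti 7/62 × $4,400 = 496.77; Tam 20/62 × $4,400 = 1,419.35; Quinlan 9/62 × $4,400 = 638.71; Ibarra 19/62 × $4,400 = 1,348.39; Dube 2/62 × $4,400 = 141.94.
At nearest $100: Delacroix $400; Marchetti $500; Tam $1,400; Quinlan $600; Ibarra $1,300; Dube $100. Sum = $4,300.
Difference $4,400 − $4,300 = +$100 applied to largest profit-interest units (Tam): Tam becomes $1,500.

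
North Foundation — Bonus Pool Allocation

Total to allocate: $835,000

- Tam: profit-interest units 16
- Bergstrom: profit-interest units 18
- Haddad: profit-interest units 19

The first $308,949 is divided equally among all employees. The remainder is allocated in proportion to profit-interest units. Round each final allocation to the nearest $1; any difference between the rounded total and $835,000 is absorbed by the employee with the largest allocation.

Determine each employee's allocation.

Tam: $261,791 · Bergstrom: $281,642 · Haddad: $291,567

Equal tier: $308,949 ÷ 3 = $102,983 apiece.
Remainder $526,051 by profit-interest units (total 53): Tam 158,807.85 → $158,808; Bergstrom 178,658.83 → $178,659; Haddad 188,584.32 → $188,584.
Totals: Tam $102,983 + $158,808 = $261,791; Bergstrom $102,983 + $178,659 = $281,642; Haddad $102,983 + $188,584 = $291,567.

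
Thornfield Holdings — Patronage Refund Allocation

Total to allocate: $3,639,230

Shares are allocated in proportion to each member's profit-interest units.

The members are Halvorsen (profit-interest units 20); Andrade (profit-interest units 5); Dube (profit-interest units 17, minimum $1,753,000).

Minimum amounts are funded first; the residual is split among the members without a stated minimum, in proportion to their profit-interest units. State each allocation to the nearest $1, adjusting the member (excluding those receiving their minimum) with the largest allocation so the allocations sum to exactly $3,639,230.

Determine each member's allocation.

Halvorsen: $1,508,984; Andrade: $377,246; Dube: $1,753,000

Fund the minimums — Dube $1,753,000. Residual $1,886,230.
Residual split over remaining profit-interest units 25: Halvorsen 1,508,984.00 → $1,508,984; Andrade 377,246.00 → $377,246.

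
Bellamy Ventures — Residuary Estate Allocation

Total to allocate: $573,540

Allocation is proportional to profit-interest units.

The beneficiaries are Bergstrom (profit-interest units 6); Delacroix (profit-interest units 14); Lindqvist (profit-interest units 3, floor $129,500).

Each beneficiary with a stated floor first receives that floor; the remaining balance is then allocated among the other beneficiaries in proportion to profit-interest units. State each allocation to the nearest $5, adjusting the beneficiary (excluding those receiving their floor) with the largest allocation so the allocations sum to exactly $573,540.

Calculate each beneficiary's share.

Bergstrom: $133,210 | Delacroix: $310,830 | Lindqvist: $129,500

Fund the minimums — Lindqvist $129,500. Residual $444,040.
Residual split over remaining profit-interest units 20: Bergstrom 133,212.00 → $133,210; Delacroix 310,828.00 → $310,830.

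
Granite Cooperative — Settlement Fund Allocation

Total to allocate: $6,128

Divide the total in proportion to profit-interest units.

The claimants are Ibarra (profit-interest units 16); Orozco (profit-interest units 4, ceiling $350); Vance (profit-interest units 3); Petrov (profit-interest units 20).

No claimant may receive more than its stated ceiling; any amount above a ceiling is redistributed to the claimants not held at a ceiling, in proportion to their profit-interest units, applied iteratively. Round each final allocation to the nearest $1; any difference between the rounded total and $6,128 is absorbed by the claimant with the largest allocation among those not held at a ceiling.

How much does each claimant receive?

Ibarra: $2,370 · Orozco: $350 · Vance: $444 · Petrov: $2,964

Profit-interest units total: 43.
Pro-rata shares before constraints: Ibarra 2,280.19; Orozco 570.05; Vance 427.53; Petrov 2,850.23.
Cap binds for Orozco ($350); residual $5,778 reallocated over remaining profit-interest units 39.
Remaining shares: Ibarra 2,370.46 → $2,370; Vance 444.46 → $444; Petrov 2,963.08 → $2,963.
Rounding difference +$1 applied to Petrov → $2,964.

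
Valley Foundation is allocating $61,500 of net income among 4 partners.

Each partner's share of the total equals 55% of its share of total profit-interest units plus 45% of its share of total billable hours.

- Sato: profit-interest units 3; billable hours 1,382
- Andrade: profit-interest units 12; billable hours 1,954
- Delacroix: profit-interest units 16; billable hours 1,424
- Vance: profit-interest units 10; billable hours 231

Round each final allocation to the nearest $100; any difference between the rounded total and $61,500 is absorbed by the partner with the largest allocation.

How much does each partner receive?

Sato: $10,100 | Andrade: $20,700 | Delacroix: $21,200 | Vance: $9,500

Totals — profit-interest units 41, billable hours 4,991.
Composite weights (55% profit-interest units + 45% billable hours): Sato 0.1648; Andrade 0.3372; Delacroix 0.3430; Vance 0.1550.
Unrounded shares: Sato 10,138.16; Andrade 20,734.89; Delacroix 21,096.05; Vance 9,530.89.
Rounded to nearest $100: Sato $10,100; Andrade $20,700; Delacroix $21,100; Vance $9,500. Sum = $61,400.
Difference $61,500 − $61,400 = +$100 applied to largest allocation (Delacroix): Delacroix becomes $21,200.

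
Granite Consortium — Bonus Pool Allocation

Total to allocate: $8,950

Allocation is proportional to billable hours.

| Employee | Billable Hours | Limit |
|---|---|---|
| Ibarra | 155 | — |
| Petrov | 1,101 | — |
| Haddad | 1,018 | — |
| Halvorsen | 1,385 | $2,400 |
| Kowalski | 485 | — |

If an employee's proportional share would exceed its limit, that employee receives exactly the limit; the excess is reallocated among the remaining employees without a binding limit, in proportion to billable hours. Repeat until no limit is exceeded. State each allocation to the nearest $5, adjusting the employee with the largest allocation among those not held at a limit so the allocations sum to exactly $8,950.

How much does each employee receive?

Combined billable hours = 4,144.
Unconstrained shares: Ibarra 334.76; Petrov 2,377.88; Haddad 2,198.62; Halvorsen 2,991.25; Kowalski 1,047.48.
Held at cap: Halvorsen ($2,400); balance $6,550 reallocated over remaining billable hours 2,759.
Shares after redistribution: Ibarra 367.98 → $370; Petrov 2,613.83 → $2,615; Haddad 2,416.78 → $2,415; Kowalski 1,151.41 → $1,150.

Ibarra: $370; Petrov: $2,615; Haddad: $2,415; Halvorsen: $2,400; Kowalski: $1,150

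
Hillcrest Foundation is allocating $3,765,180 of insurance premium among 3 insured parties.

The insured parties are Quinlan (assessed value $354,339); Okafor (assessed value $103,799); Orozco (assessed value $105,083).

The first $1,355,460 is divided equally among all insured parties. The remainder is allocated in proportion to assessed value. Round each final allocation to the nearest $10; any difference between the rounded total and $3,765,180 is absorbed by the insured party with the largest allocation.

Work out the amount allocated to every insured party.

Quinlan: $1,967,850 · Okafor: $895,920 · Orozco: $901,410

First tranche $1,355,460 split equally: $451,820 each.
Remainder $2,409,720 by assessed value (total 563,221): Quinlan 1,516,026.17 → $1,516,030; Okafor 444,100.14 → $444,100; Orozco 449,593.69 → $449,590.
Totals: Quinlan $451,820 + $1,516,030 = $1,967,850; Okafor $451,820 + $444,100 = $895,920; Orozco $451,820 + $449,590 = $901,410.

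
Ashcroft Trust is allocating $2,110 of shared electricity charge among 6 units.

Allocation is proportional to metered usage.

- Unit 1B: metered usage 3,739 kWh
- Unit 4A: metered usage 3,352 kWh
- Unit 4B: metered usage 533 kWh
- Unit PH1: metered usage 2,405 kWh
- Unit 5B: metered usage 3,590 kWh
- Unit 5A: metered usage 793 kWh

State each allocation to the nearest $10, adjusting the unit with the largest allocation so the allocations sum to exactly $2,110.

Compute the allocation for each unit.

Metered usage total: 14,412.
Pro-rata amounts: Unit 1B 3,739/14,412 × $2,110 = 547.41; Unit 4A 3,352/14,412 × $2,110 = 490.75; Unit 4B 533/14,412 × $2,110 = 78.03; Unit PH1 2,405/14,412 × $2,110 = 352.11; Unit 5B 3,590/14,412 × $2,110 = 525.60; Unit 5A 793/14,412 × $2,110 = 116.10.
After rounding ($10): Unit 1B $550; Unit 4A $490; Unit 4B $80; Unit PH1 $350; Unit 5B $530; Unit 5A $120. Sum = $2,120.
Difference $2,110 − $2,120 = −$10 applied to largest allocation (Unit 1B): Unit 1B becomes $540.

Unit 1B: $540 | Unit 4A: $490 | Unit 4B: $80 | Unit PH1: $350 | Unit 5B: $530 | Unit 5A: $120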